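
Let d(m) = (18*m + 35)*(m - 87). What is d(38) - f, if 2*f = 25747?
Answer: -96209/2 ≈ -48105.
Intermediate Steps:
f = 25747/2 (f = (½)*25747 = 25747/2 ≈ 12874.)
d(m) = (-87 + m)*(35 + 18*m) (d(m) = (35 + 18*m)*(-87 + m) = (-87 + m)*(35 + 18*m))
d(38) - f = (-3045 - 1531*38 + 18*38²) - 1*25747/2 = (-3045 - 58178 + 18*1444) - 25747/2 = (-3045 - 58178 + 25992) - 25747/2 = -35231 - 25747/2 = -96209/2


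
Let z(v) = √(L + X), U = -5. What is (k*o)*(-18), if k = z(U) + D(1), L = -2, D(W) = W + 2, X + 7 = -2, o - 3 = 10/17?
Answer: -3294/17 - 1098*I*√11/17 ≈ -193.76 - 214.21*I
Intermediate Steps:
o = 61/17 (o = 3 + 10/17 = 61/17 ≈ 3.5882)
X = -9 (X = -7 - 2 = -9)
D(W) = 2 + W
z(v) = I*√11 (z(v) = √(-2 - 9) = √(-11) = I*√11)
k = 3 + I*√11 (k = I*√11 + (2 + 1) = I*√11 + 3 = 3 + I*√11 ≈ 3.0 + 3.3166*I)
(k*o)*(-18) = ((3 + I*√11)*(61/17))*(-18) = (183/17 + 61*I*√11/17)*(-18) = -3294/17 - 1098*I*√11/17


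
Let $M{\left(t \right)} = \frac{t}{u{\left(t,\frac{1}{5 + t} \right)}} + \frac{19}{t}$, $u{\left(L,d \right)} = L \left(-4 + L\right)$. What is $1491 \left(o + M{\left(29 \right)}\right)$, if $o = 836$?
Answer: $\frac{904446564}{725} \approx 1.2475 \cdot 10^{6}$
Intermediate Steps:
$M{\left(t \right)} = \frac{1}{-4 + t} + \frac{19}{t}$ ($M{\left(t \right)} = \frac{t}{t \left(-4 + t\right)} + \frac{19}{t} = t \frac{1}{t \left(-4 + t\right)} + \frac{19}{t} = \frac{1}{-4 + t} + \frac{19}{t}$)
$1491 \left(o + M{\left(29 \right)}\right) = 1491 \left(836 + \frac{4 \left(-19 + 5 \cdot 29\right)}{29 \left(-4 + 29\right)}\right) = 1491 \left(836 + 4 \cdot \frac{1}{29} \cdot \frac{1}{25} \left(-19 + 145\right)\right) = 1491 \left(836 + 4 \cdot \frac{1}{29} \cdot \frac{1}{25} \cdot 126\right) = 1491 \left(836 + \frac{504}{725}\right) = 1491 \cdot \frac{606604}{725} = \frac{904446564}{725}$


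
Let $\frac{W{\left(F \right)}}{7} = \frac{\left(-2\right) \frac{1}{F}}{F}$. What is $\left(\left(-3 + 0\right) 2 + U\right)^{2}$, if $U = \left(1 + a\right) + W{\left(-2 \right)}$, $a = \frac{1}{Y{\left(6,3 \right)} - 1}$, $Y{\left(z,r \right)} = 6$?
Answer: $\frac{6889}{100} \approx 68.89$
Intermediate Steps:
$a = \frac{1}{5}$ ($a = \frac{1}{6 - 1} = \frac{1}{5} \approx 0.2$)
$W{\left(F \right)} = - \frac{14}{F^{2}}$ ($W{\left(F \right)} = 7 \frac{\left(-2\right) \frac{1}{F}}{F} = 7 \left(- \frac{2}{F^{2}}\right) = - \frac{14}{F^{2}}$)
$U = - \frac{23}{10}$ ($U = \left(1 + \frac{1}{5}\right) - \frac{14}{4} = \frac{6}{5} - \frac{7}{2} = - \frac{23}{10} \approx -2.3$)
$\left(\left(-3 + 0\right) 2 + U\right)^{2} = \left(\left(-3 + 0\right) 2 - \frac{23}{10}\right)^{2} = \left(\left(-3\right) 2 - \frac{23}{10}\right)^{2} = \left(-6 - \frac{23}{10}\right)^{2} = \left(- \frac{83}{10}\right)^{2} = \frac{6889}{100}$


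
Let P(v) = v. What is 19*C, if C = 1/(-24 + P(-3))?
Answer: -19/27 ≈ -0.70370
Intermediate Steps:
C = -1/27 (C = 1/(-24 - 3) = 1/(-27) = -1/27 ≈ -0.037037)
19*C = 19*(-1/27) = -19/27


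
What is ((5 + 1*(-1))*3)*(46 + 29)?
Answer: 900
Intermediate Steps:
((5 + 1*(-1))*3)*(46 + 29) = ((5 - 1)*3)*75 = (4*3)*75 = 12*75 = 900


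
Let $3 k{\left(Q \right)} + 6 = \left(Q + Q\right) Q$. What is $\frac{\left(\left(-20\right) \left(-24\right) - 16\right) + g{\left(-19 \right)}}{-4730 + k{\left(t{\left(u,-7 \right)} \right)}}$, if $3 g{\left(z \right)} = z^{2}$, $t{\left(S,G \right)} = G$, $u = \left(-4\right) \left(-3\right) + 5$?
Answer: $- \frac{1753}{14098} \approx -0.12434$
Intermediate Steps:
$u = 17$ ($u = 12 + 5 = 17$)
$g{\left(z \right)} = \frac{z^{2}}{3}$
$k{\left(Q \right)} = -2 + \frac{2 Q^{2}}{3}$ ($k{\left(Q \right)} = -2 + \frac{\left(Q + Q\right) Q}{3} = -2 + \frac{2 Q Q}{3} = -2 + \frac{2 Q^{2}}{3}$)
$\frac{\left(\left(-20\right) \left(-24\right) - 16\right) + g{\left(-19 \right)}}{-4730 + k{\left(t{\left(u,-7 \right)} \right)}} = \frac{\left(\left(-20\right) \left(-24\right) - 16\right) + \frac{\left(-19\right)^{2}}{3}}{-4730 - \left(2 - \frac{2 \left(-7\right)^{2}}{3}\right)} = \frac{\left(480 - 16\right) + \frac{1}{3} \cdot 361}{-4730 + \left(-2 + \frac{2}{3} \cdot 49\right)} = \frac{464 + \frac{361}{3}}{-4730 + \left(-2 + \frac{98}{3}\right)} = \frac{1753}{3 \left(-4730 + \frac{92}{3}\right)} = \frac{1753}{3 \left(- \frac{14098}{3}\right)} = \frac{1753}{3} \left(- \frac{3}{14098}\right) = - \frac{1753}{14098}$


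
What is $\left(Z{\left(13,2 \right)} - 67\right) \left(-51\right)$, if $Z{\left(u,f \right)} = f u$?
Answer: $2091$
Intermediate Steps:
$\left(Z{\left(13,2 \right)} - 67\right) \left(-51\right) = \left(2 \cdot 13 - 67\right) \left(-51\right) = \left(26 - 67\right) \left(-51\right) = \left(-41\right) \left(-51\right) = 2091$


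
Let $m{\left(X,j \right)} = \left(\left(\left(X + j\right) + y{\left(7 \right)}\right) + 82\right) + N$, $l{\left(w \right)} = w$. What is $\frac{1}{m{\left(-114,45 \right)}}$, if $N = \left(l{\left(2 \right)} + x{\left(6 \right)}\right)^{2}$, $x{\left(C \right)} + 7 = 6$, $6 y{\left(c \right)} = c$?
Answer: $\frac{6}{91} \approx 0.065934$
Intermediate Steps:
$y{\left(c \right)} = \frac{c}{6}$
$x{\left(C \right)} = -1$ ($x{\left(C \right)} = -7 + 6 = -1$)
$N = 1$ ($N = \left(2 - 1\right)^{2} = 1^{2} = 1$)
$m{\left(X,j \right)} = \frac{505}{6} + X + j$ ($m{\left(X,j \right)} = \left(\left(\left(X + j\right) + \frac{1}{6} \cdot 7\right) + 82\right) + 1 = \left(\left(\left(X + j\right) + \frac{7}{6}\right) + 82\right) + 1 = \left(\left(\frac{7}{6} + X + j\right) + 82\right) + 1 = \left(\frac{499}{6} + X + j\right) + 1 = \frac{505}{6} + X + j$)
$\frac{1}{m{\left(-114,45 \right)}} = \frac{1}{\frac{505}{6} - 114 + 45} = \frac{1}{\frac{91}{6}} = \frac{6}{91}$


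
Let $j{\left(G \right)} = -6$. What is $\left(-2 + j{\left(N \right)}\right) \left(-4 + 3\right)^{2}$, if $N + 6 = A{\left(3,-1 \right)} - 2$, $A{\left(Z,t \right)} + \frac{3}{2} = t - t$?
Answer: $-8$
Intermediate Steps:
$A{\left(Z,t \right)} = - \frac{3}{2}$ ($A{\left(Z,t \right)} = - \frac{3}{2} + \left(t - t\right) = - \frac{3}{2} + 0 = - \frac{3}{2}$)
$N = - \frac{19}{2}$ ($N = -6 - \frac{7}{2} = - \frac{19}{2} \approx -9.5$)
$\left(-2 + j{\left(N \right)}\right) \left(-4 + 3\right)^{2} = \left(-2 - 6\right) \left(-4 + 3\right)^{2} = - 8 \left(-1\right)^{2} = \left(-8\right) 1 = -8$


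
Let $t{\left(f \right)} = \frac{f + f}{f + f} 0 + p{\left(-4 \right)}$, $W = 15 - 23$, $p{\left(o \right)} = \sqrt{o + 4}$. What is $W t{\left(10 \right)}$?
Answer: $0$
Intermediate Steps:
$p{\left(o \right)} = \sqrt{4 + o}$
$W = -8$
$t{\left(f \right)} = 0$ ($t{\left(f \right)} = \frac{f + f}{f + f} 0 + \sqrt{4 - 4} = \frac{2 f}{2 f} 0 + \sqrt{0} = 2 f \frac{1}{2 f} 0 + 0 = 1 \cdot 0 + 0 = 0 + 0 = 0$)
$W t{\left(10 \right)} = \left(-8\right) 0 = 0$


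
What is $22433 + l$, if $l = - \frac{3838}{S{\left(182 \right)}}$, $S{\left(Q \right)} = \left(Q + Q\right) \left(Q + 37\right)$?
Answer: $\frac{894132595}{39858} \approx 22433.0$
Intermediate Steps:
$S{\left(Q \right)} = 2 Q \left(37 + Q\right)$
$l = - \frac{1919}{39858}$ ($l = - \frac{3838}{2 \cdot 182 \left(37 + 182\right)} = - \frac{3838}{2 \cdot 182 \cdot 219} = - \frac{3838}{79716} = \left(-3838\right) \frac{1}{79716} = - \frac{1919}{39858} \approx -0.048146$)
$22433 + l = 22433 - \frac{1919}{39858} = \frac{894132595}{39858}$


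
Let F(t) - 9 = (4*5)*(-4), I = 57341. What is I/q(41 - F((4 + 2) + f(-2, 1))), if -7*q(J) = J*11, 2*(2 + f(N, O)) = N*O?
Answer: -57341/176 ≈ -325.80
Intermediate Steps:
f(N, O) = -2 + N*O/2 (f(N, O) = -2 + (N*O)/2 = -2 + N*O/2)
F(t) = -71 (F(t) = 9 + (4*5)*(-4) = 9 + 20*(-4) = 9 - 80 = -71)
q(J) = -11*J/7 (q(J) = -J*11/7 = -11*J/7)
I/q(41 - F((4 + 2) + f(-2, 1))) = 57341/((-11*(41 - 1*(-71))/7)) = 57341/((-11*(41 + 71)/7)) = 57341/((-11/7*112)) = 57341/(-176) = 57341*(-1/176) = -57341/176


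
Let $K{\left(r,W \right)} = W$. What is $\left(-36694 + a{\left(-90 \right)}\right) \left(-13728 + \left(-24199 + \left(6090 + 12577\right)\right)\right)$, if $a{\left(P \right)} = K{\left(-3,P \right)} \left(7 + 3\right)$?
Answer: $724060440$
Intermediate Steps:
$a{\left(P \right)} = 10 P$ ($a{\left(P \right)} = P \left(7 + 3\right) = P 10 = 10 P$)
$\left(-36694 + a{\left(-90 \right)}\right) \left(-13728 + \left(-24199 + \left(6090 + 12577\right)\right)\right) = \left(-36694 + 10 \left(-90\right)\right) \left(-13728 + \left(-24199 + \left(6090 + 12577\right)\right)\right) = \left(-36694 - 900\right) \left(-13728 + \left(-24199 + 18667\right)\right) = - 37594 \left(-13728 - 5532\right) = \left(-37594\right) \left(-19260\right) = 724060440$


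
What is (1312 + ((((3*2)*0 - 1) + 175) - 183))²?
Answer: 1697809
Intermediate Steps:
(1312 + ((((3*2)*0 - 1) + 175) - 183))² = (1312 + (((6*0 - 1) + 175) - 183))² = (1312 + (((0 - 1) + 175) - 183))² = (1312 + ((-1 + 175) - 183))² = (1312 + (174 - 183))² = (1312 - 9)² = 1303² = 1697809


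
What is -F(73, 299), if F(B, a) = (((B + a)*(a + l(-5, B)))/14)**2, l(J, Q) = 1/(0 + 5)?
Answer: -77426401536/1225 ≈ -6.3205e+7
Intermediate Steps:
l(J, Q) = 1/5
F(B, a) = (1/5 + a)**2*(B + a)**2/196 (F(B, a) = (((B + a)*(a + 1/5))/14)**2 = (((B + a)*(1/5 + a))*(1/14))**2 = (((1/5 + a)*(B + a))*(1/14))**2 = ((1/5 + a)*(B + a)/14)**2 = (1/5 + a)**2*(B + a)**2/196)
-F(73, 299) = -(1 + 5*299)**2*(73 + 299)**2/4900 = -(1 + 1495)**2*372**2/4900 = -1496**2*138384/4900 = -2238016*138384/4900 = -1*77426401536/1225 = -77426401536/1225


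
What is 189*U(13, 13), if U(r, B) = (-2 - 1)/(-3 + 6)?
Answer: -189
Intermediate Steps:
U(r, B) = -1 (U(r, B) = -3/3 = -3*1/3 = -1)
189*U(13, 13) = 189*(-1) = -189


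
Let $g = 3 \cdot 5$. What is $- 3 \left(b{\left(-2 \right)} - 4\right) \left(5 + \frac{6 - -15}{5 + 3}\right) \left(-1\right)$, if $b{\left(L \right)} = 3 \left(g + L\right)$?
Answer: $\frac{6405}{8} \approx 800.63$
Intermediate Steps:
$g = 15$
$b{\left(L \right)} = 45 + 3 L$ ($b{\left(L \right)} = 3 \left(15 + L\right) = 45 + 3 L$)
$- 3 \left(b{\left(-2 \right)} - 4\right) \left(5 + \frac{6 - -15}{5 + 3}\right) \left(-1\right) = - 3 \left(\left(45 + 3 \left(-2\right)\right) - 4\right) \left(5 + \frac{6 - -15}{5 + 3}\right) \left(-1\right) = - 3 \left(\left(45 - 6\right) - 4\right) \left(5 + \frac{6 + 15}{8}\right) \left(-1\right) = - 3 \left(39 - 4\right) \left(5 + 21 \cdot \frac{1}{8}\right) \left(-1\right) = \left(-3\right) 35 \left(5 + \frac{21}{8}\right) \left(-1\right) = - 105 \cdot \frac{61}{8} \left(-1\right) = \left(-105\right) \left(- \frac{61}{8}\right) = \frac{6405}{8}$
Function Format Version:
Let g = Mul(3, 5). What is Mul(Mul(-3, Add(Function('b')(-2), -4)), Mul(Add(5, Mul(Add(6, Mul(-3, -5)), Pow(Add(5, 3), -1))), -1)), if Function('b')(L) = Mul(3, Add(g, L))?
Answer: Rational(6405, 8) ≈ 800.63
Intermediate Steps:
g = 15
Function('b')(L) = Add(45, Mul(3, L)) (Function('b')(L) = Mul(3, Add(15, L)) = Add(45, Mul(3, L)))
Mul(Mul(-3, Add(Function('b')(-2), -4)), Mul(Add(5, Mul(Add(6, Mul(-3, -5)), Pow(Add(5, 3), -1))), -1)) = Mul(Mul(-3, Add(Add(45, Mul(3, -2)), -4)), Mul(Add(5, Mul(Add(6, Mul(-3, -5)), Pow(Add(5, 3), -1))), -1)) = Mul(Mul(-3, Add(Add(45, -6), -4)), Mul(Add(5, Mul(Add(6, 15), Pow(8, -1))), -1)) = Mul(Mul(-3, Add(39, -4)), Mul(Add(5, Mul(21, Rational(1, 8))), -1)) = Mul(Mul(-3, 35), Mul(Add(5, Rational(21, 8)), -1)) = Mul(-105, Mul(Rational(61, 8), -1)) = Mul(-105, Rational(-61, 8)) = Rational(6405, 8)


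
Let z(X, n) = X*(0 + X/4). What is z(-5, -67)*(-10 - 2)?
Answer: -75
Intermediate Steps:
z(X, n) = X**2/4 (z(X, n) = X*(0 + X*(1/4)) = X*(0 + X/4) = X*(X/4) = X**2/4)
z(-5, -67)*(-10 - 2) = ((1/4)*(-5)**2)*(-10 - 2) = ((1/4)*25)*(-12) = (25/4)*(-12) = -75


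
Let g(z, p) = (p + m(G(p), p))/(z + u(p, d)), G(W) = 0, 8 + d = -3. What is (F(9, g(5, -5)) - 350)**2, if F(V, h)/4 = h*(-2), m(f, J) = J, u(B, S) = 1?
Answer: 1020100/9 ≈ 1.1334e+5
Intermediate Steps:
d = -11 (d = -8 - 3 = -11)
g(z, p) = 2*p/(1 + z) (g(z, p) = (p + p)/(z + 1) = (2*p)/(1 + z) = 2*p/(1 + z))
F(V, h) = -8*h (F(V, h) = 4*(h*(-2)) = 4*(-2*h) = -8*h)
(F(9, g(5, -5)) - 350)**2 = (-16*(-5)/(1 + 5) - 350)**2 = (-16*(-5)/6 - 350)**2 = (-8*(-5/3) - 350)**2 = (40/3 - 350)**2 = (-1010/3)**2 = 1020100/9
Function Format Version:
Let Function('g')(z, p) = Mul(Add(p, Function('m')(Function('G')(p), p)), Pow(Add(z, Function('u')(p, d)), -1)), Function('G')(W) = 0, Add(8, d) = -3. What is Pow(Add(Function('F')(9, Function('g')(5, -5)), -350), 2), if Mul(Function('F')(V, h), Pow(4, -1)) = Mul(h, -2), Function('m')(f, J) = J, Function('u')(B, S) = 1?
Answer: Rational(1020100, 9) ≈ 1.1334e+5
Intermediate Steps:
d = -11 (d = Add(-8, -3) = -11)
Function('g')(z, p) = Mul(2, p, Pow(Add(1, z), -1)) (Function('g')(z, p) = Mul(Add(p, p), Pow(Add(z, 1), -1)) = Mul(Mul(2, p), Pow(Add(1, z), -1)) = Mul(2, p, Pow(Add(1, z), -1)))
Function('F')(V, h) = Mul(-8, h) (Function('F')(V, h) = Mul(4, Mul(h, -2)) = Mul(4, Mul(-2, h)) = Mul(-8, h))
Pow(Add(Function('F')(9, Function('g')(5, -5)), -350), 2) = Pow(Add(Mul(-8, Mul(2, -5, Pow(Add(1, 5), -1))), -350), 2) = Pow(Add(Mul(-8, Mul(2, -5, Pow(6, -1))), -350), 2) = Pow(Add(Mul(-8, Mul(2, -5, Rational(1, 6))), -350), 2) = Pow(Add(Mul(-8, Rational(-5, 3)), -350), 2) = Pow(Add(Rational(40, 3), -350), 2) = Pow(Rational(-1010, 3), 2) = Rational(1020100, 9)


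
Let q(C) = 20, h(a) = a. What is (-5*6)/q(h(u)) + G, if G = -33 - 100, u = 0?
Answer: -269/2 ≈ -134.50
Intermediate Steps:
G = -133
(-5*6)/q(h(u)) + G = -5*6/20 - 133 = -30*1/20 - 133 = -3/2 - 133 = -269/2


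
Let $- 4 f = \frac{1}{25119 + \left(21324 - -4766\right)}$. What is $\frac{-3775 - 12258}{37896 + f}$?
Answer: $- \frac{3284135588}{7762465055} \approx -0.42308$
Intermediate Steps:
$f = - \frac{1}{204836}$ ($f = - \frac{1}{4 \left(25119 + \left(21324 - -4766\right)\right)} = - \frac{1}{4 \left(25119 + \left(21324 + 4766\right)\right)} = - \frac{1}{4 \left(25119 + 26090\right)} = - \frac{1}{4 \cdot 51209} = \left(- \frac{1}{4}\right) \frac{1}{51209} = - \frac{1}{204836} \approx -4.882 \cdot 10^{-6}$)
$\frac{-3775 - 12258}{37896 + f} = \frac{-3775 - 12258}{37896 - \frac{1}{204836}} = - \frac{16033}{\frac{7762465055}{204836}} = \left(-16033\right) \frac{204836}{7762465055} = - \frac{3284135588}{7762465055}$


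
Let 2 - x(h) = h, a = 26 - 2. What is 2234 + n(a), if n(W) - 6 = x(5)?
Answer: 2237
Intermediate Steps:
a = 24
x(h) = 2 - h
n(W) = 3 (n(W) = 6 + (2 - 1*5) = 6 + (2 - 5) = 6 - 3 = 3)
2234 + n(a) = 2234 + 3 = 2237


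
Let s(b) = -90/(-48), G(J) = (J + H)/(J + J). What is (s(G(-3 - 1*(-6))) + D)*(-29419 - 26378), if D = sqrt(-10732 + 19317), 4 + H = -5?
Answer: -836955/8 - 55797*sqrt(8585) ≈ -5.2745e+6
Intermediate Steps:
H = -9 (H = -4 - 5 = -9)
G(J) = (-9 + J)/(2*J) (G(J) = (J - 9)/(J + J) = (-9 + J)/((2*J)) = (-9 + J)*(1/(2*J)) = (-9 + J)/(2*J))
D = sqrt(8585) ≈ 92.655
s(b) = 15/8 (s(b) = -90*(-1/48) = 15/8)
(s(G(-3 - 1*(-6))) + D)*(-29419 - 26378) = (15/8 + sqrt(8585))*(-29419 - 26378) = (15/8 + sqrt(8585))*(-55797) = -836955/8 - 55797*sqrt(8585)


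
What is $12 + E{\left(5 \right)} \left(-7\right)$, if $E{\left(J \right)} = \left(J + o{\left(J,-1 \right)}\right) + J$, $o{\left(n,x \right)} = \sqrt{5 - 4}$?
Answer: $-65$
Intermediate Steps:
$o{\left(n,x \right)} = 1$ ($o{\left(n,x \right)} = \sqrt{1} = 1$)
$E{\left(J \right)} = 1 + 2 J$ ($E{\left(J \right)} = \left(J + 1\right) + J = \left(1 + J\right) + J = 1 + 2 J$)
$12 + E{\left(5 \right)} \left(-7\right) = 12 + \left(1 + 2 \cdot 5\right) \left(-7\right) = 12 + \left(1 + 10\right) \left(-7\right) = 12 + 11 \left(-7\right) = 12 - 77 = -65$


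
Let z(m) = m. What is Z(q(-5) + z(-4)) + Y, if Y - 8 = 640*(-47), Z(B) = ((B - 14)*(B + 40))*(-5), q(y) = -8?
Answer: -26432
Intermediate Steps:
Z(B) = -5*(-14 + B)*(40 + B) (Z(B) = ((-14 + B)*(40 + B))*(-5) = -5*(-14 + B)*(40 + B))
Y = -30072 (Y = 8 + 640*(-47) = 8 - 30080 = -30072)
Z(q(-5) + z(-4)) + Y = (2800 - 130*(-8 - 4) - 5*(-8 - 4)**2) - 30072 = (2800 - 130*(-12) - 5*(-12)**2) - 30072 = (2800 + 1560 - 5*144) - 30072 = (2800 + 1560 - 720) - 30072 = 3640 - 30072 = -26432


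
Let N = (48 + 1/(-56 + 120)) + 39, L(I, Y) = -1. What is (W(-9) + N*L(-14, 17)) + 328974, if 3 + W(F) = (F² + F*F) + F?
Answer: 21058367/64 ≈ 3.2904e+5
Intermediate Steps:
W(F) = -3 + F + 2*F² (W(F) = -3 + ((F² + F*F) + F) = -3 + ((F² + F²) + F) = -3 + (2*F² + F) = -3 + (F + 2*F²) = -3 + F + 2*F²)
N = 5569/64 (N = (48 + 1/64) + 39 = 3073/64 + 39 = 5569/64 ≈ 87.016)
(W(-9) + N*L(-14, 17)) + 328974 = ((-3 - 9 + 2*(-9)²) + (5569/64)*(-1)) + 328974 = ((-3 - 9 + 2*81) - 5569/64) + 328974 = ((-3 - 9 + 162) - 5569/64) + 328974 = (150 - 5569/64) + 328974 = 4031/64 + 328974 = 21058367/64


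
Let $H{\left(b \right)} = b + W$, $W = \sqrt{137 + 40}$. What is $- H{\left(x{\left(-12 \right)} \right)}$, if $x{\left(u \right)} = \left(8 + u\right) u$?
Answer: $-48 - \sqrt{177} \approx -61.304$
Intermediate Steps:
$W = \sqrt{177} \approx 13.304$
$x{\left(u \right)} = u \left(8 + u\right)$
$H{\left(b \right)} = b + \sqrt{177}$
$- H{\left(x{\left(-12 \right)} \right)} = - (- 12 \left(8 - 12\right) + \sqrt{177}) = - (\left(-12\right) \left(-4\right) + \sqrt{177}) = - (48 + \sqrt{177}) = -48 - \sqrt{177}$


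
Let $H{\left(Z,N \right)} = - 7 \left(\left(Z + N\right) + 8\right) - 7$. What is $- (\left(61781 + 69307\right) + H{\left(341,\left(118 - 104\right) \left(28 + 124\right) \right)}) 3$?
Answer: $-341226$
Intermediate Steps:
$H{\left(Z,N \right)} = -63 - 7 N - 7 Z$ ($H{\left(Z,N \right)} = - 7 \left(\left(N + Z\right) + 8\right) - 7 = - 7 \left(8 + N + Z\right) - 7 = \left(-56 - 7 N - 7 Z\right) - 7 = -63 - 7 N - 7 Z$)
$- (\left(61781 + 69307\right) + H{\left(341,\left(118 - 104\right) \left(28 + 124\right) \right)}) 3 = - (\left(61781 + 69307\right) - \left(2450 + 7 \left(118 - 104\right) \left(28 + 124\right)\right)) 3 = - (131088 - \left(2450 + 7 \cdot 14 \cdot 152\right)) 3 = - (131088 - 17346) 3 = \left(-1\right) 113742 \cdot 3 = \left(-113742\right) 3 = -341226$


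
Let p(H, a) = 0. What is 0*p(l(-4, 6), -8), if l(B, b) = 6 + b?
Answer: 0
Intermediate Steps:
0*p(l(-4, 6), -8) = 0*0 = 0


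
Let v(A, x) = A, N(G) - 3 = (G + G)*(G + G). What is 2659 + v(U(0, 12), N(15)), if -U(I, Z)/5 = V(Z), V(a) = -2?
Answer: 2669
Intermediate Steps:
U(I, Z) = 10 (U(I, Z) = -5*(-2) = 10)
N(G) = 3 + 4*G**2 (N(G) = 3 + (G + G)*(G + G) = 3 + (2*G)*(2*G) = 3 + 4*G**2)
2659 + v(U(0, 12), N(15)) = 2659 + 10 = 2669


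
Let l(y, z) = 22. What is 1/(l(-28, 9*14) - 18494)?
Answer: -1/18472 ≈ -5.4136e-5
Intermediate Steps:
1/(l(-28, 9*14) - 18494) = 1/(22 - 18494) = 1/(-18472) = -1/18472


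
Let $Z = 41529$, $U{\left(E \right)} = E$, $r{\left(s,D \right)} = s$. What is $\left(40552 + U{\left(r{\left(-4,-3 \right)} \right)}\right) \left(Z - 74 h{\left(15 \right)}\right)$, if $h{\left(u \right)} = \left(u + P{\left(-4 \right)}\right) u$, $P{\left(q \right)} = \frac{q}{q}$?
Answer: $963785412$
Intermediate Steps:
$P{\left(q \right)} = 1$
$h{\left(u \right)} = u \left(1 + u\right)$ ($h{\left(u \right)} = \left(u + 1\right) u = \left(1 + u\right) u = u \left(1 + u\right)$)
$\left(40552 + U{\left(r{\left(-4,-3 \right)} \right)}\right) \left(Z - 74 h{\left(15 \right)}\right) = \left(40552 - 4\right) \left(41529 - 74 \cdot 15 \left(1 + 15\right)\right) = 40548 \left(41529 - 74 \cdot 15 \cdot 16\right) = 40548 \left(41529 - 17760\right) = 40548 \cdot 23769 = 963785412$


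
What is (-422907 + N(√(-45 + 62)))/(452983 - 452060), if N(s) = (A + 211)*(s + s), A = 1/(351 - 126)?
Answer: -422907/923 + 7304*√17/15975 ≈ -456.30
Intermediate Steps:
A = 1/225 ≈ 0.0044444
N(s) = 94952*s/225 (N(s) = (1/225 + 211)*(s + s) = 47476*(2*s)/225 = 94952*s/225)
(-422907 + N(√(-45 + 62)))/(452983 - 452060) = (-422907 + 94952*√(-45 + 62)/225)/(452983 - 452060) = (-422907 + 94952*√17/225)/923 = (-422907 + 94952*√17/225)*(1/923) = -422907/923 + 7304*√17/15975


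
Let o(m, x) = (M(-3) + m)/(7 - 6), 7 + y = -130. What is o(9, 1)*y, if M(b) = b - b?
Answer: -1233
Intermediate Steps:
M(b) = 0
y = -137 (y = -7 - 130 = -137)
o(m, x) = m (o(m, x) = (0 + m)/(7 - 6) = m/1 = m*1 = m)
o(9, 1)*y = 9*(-137) = -1233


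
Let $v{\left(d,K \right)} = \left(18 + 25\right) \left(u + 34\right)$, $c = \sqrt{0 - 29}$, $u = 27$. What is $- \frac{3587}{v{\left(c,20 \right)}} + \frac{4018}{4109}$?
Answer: $- \frac{599967}{1539701} \approx -0.38966$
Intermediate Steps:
$c = i \sqrt{29}$ ($c = \sqrt{-29} = i \sqrt{29} \approx 5.3852 i$)
$v{\left(d,K \right)} = 2623$ ($v{\left(d,K \right)} = \left(18 + 25\right) \left(27 + 34\right) = 43 \cdot 61 = 2623$)
$- \frac{3587}{v{\left(c,20 \right)}} + \frac{4018}{4109} = - \frac{3587}{2623} + \frac{4018}{4109} = \left(-3587\right) \frac{1}{2623} + 4018 \cdot \frac{1}{4109} = - \frac{3587}{2623} + \frac{574}{587} = - \frac{599967}{1539701}$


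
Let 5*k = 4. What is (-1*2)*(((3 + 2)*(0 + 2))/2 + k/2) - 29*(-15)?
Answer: 2121/5 ≈ 424.20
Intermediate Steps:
k = ⅘ (k = (⅕)*4 = ⅘ ≈ 0.80000)
(-1*2)*(((3 + 2)*(0 + 2))/2 + k/2) - 29*(-15) = (-1*2)*(((3 + 2)*(0 + 2))/2 + (⅘)/2) - 29*(-15) = -2*((5*2)*(½) + (⅘)*(½)) + 435 = -2*(10*(½) + ⅖) + 435 = -2*(5 + ⅖) + 435 = -2*27/5 + 435 = -54/5 + 435 = 2121/5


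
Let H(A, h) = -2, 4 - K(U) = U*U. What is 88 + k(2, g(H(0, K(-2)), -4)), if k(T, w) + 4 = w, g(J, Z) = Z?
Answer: 80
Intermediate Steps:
K(U) = 4 - U**2 (K(U) = 4 - U*U = 4 - U**2)
k(T, w) = -4 + w
88 + k(2, g(H(0, K(-2)), -4)) = 88 + (-4 - 4) = 88 - 8 = 80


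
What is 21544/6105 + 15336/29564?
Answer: 182638274/45122055 ≈ 4.0477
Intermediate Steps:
21544/6105 + 15336/29564 = 21544*(1/6105) + 15336*(1/29564) = 21544/6105 + 3834/7391 = 182638274/45122055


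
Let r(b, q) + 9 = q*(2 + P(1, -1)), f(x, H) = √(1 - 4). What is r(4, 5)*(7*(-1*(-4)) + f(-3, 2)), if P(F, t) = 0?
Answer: 28 + I*√3 ≈ 28.0 + 1.732*I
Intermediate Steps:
f(x, H) = I*√3 (f(x, H) = √(-3) = I*√3)
r(b, q) = -9 + 2*q (r(b, q) = -9 + q*(2 + 0) = -9 + q*2 = -9 + 2*q)
r(4, 5)*(7*(-1*(-4)) + f(-3, 2)) = (-9 + 2*5)*(7*(-1*(-4)) + I*√3) = (-9 + 10)*(7*4 + I*√3) = 1*(28 + I*√3) = 28 + I*√3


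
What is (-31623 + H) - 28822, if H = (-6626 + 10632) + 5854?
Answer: -50585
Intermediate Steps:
H = 9860 (H = 4006 + 5854 = 9860)
(-31623 + H) - 28822 = (-31623 + 9860) - 28822 = -21763 - 28822 = -50585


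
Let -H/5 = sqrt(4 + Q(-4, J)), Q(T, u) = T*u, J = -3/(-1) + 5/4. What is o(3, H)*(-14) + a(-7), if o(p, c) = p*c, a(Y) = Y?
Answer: -7 + 210*I*sqrt(13) ≈ -7.0 + 757.17*I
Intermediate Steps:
J = 17/4 (J = -3*(-1) + 5*(1/4) = 3 + 5/4 = 17/4 ≈ 4.2500)
H = -5*I*sqrt(13) (H = -5*sqrt(4 - 4*17/4) = -5*sqrt(4 - 17) = -5*I*sqrt(13) ≈ -18.028*I)
o(p, c) = c*p
o(3, H)*(-14) + a(-7) = (-5*I*sqrt(13)*3)*(-14) - 7 = -15*I*sqrt(13)*(-14) - 7 = 210*I*sqrt(13) - 7 = -7 + 210*I*sqrt(13)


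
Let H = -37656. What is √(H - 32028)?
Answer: 2*I*√17421 ≈ 263.98*I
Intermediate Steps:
√(H - 32028) = √(-37656 - 32028) = √(-69684) = 2*I*√17421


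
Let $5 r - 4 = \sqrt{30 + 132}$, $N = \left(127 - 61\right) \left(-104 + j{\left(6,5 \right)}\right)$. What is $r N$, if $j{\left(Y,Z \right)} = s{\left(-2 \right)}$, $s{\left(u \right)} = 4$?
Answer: $-5280 - 11880 \sqrt{2} \approx -22081.0$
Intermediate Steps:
$j{\left(Y,Z \right)} = 4$
$N = -6600$ ($N = \left(127 - 61\right) \left(-104 + 4\right) = 66 \left(-100\right) = -6600$)
$r = \frac{4}{5} + \frac{9 \sqrt{2}}{5}$ ($r = \frac{4}{5} + \frac{\sqrt{30 + 132}}{5} = \frac{4}{5} + \frac{\sqrt{162}}{5} = \frac{4}{5} + \frac{9 \sqrt{2}}{5} \approx 3.3456$)
$r N = \left(\frac{4}{5} + \frac{9 \sqrt{2}}{5}\right) \left(-6600\right) = -5280 - 11880 \sqrt{2}$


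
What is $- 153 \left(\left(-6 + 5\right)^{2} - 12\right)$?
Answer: $1683$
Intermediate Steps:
$- 153 \left(\left(-6 + 5\right)^{2} - 12\right) = - 153 \left(\left(-1\right)^{2} - 12\right) = - 153 \left(1 - 12\right) = \left(-153\right) \left(-11\right) = 1683$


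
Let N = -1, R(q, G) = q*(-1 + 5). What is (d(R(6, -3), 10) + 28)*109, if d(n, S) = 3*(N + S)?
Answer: 5995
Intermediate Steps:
R(q, G) = 4*q (R(q, G) = q*4 = 4*q)
d(n, S) = -3 + 3*S (d(n, S) = 3*(-1 + S) = -3 + 3*S)
(d(R(6, -3), 10) + 28)*109 = ((-3 + 3*10) + 28)*109 = ((-3 + 30) + 28)*109 = (27 + 28)*109 = 55*109 = 5995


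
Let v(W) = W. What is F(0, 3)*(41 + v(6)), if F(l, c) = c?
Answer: 141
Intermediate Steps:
F(0, 3)*(41 + v(6)) = 3*(41 + 6) = 3*47 = 141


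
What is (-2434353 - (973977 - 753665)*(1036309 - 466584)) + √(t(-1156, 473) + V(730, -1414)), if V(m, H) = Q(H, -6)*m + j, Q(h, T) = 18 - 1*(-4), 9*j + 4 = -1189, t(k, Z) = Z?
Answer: -125519688553 + 2*√36901/3 ≈ -1.2552e+11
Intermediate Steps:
j = -1193/9 (j = -4/9 + (⅑)*(-1189) = -4/9 - 1189/9 = -1193/9 ≈ -132.56)
Q(h, T) = 22 (Q(h, T) = 18 + 4 = 22)
V(m, H) = -1193/9 + 22*m (V(m, H) = 22*m - 1193/9 = -1193/9 + 22*m)
(-2434353 - (973977 - 753665)*(1036309 - 466584)) + √(t(-1156, 473) + V(730, -1414)) = (-2434353 - (973977 - 753665)*(1036309 - 466584)) + √(473 + (-1193/9 + 22*730)) = (-2434353 - 220312*569725) + √(473 + (-1193/9 + 16060)) = (-2434353 - 1*125517254200) + √(473 + 143347/9) = (-2434353 - 125517254200) + √(147604/9) = -125519688553 + 2*√36901/3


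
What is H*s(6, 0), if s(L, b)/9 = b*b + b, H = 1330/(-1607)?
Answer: 0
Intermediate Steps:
H = -1330/1607 (H = 1330*(-1/1607) = -1330/1607 ≈ -0.82763)
s(L, b) = 9*b + 9*b² (s(L, b) = 9*(b*b + b) = 9*(b² + b) = 9*(b + b²) = 9*b + 9*b²)
H*s(6, 0) = -11970*0*(1 + 0)/1607 = -11970*0/1607 = -1330/1607*0 = 0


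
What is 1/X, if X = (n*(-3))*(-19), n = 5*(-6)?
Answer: -1/1710 ≈ -0.00058480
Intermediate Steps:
n = -30
X = -1710 (X = -30*(-3)*(-19) = 90*(-19) = -1710)
1/X = 1/(-1710) = -1/1710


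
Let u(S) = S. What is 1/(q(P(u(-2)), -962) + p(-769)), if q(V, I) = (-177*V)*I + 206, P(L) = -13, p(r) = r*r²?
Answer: -1/456969965 ≈ -2.1883e-9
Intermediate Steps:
p(r) = r³
q(V, I) = 206 - 177*I*V (q(V, I) = -177*I*V + 206 = 206 - 177*I*V)
1/(q(P(u(-2)), -962) + p(-769)) = 1/((206 - 177*(-962)*(-13)) + (-769)³) = 1/((206 - 2213562) - 454756609) = 1/(-2213356 - 454756609) = 1/(-456969965) = -1/456969965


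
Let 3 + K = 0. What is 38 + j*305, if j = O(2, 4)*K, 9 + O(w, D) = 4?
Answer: 4613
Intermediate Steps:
K = -3 (K = -3 + 0 = -3)
O(w, D) = -5 (O(w, D) = -9 + 4 = -5)
j = 15 (j = -5*(-3) = 15)
38 + j*305 = 38 + 15*305 = 38 + 4575 = 4613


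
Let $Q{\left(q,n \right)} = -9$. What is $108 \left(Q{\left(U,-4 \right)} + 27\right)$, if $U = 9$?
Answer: $1944$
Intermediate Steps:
$108 \left(Q{\left(U,-4 \right)} + 27\right) = 108 \left(-9 + 27\right) = 108 \cdot 18 = 1944$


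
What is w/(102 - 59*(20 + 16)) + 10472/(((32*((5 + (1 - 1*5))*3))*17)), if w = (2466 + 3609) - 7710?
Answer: 29219/4044 ≈ 7.2253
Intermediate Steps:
w = -1635 (w = 6075 - 7710 = -1635)
w/(102 - 59*(20 + 16)) + 10472/(((32*((5 + (1 - 1*5))*3))*17)) = -1635/(102 - 59*(20 + 16)) + 10472/(((32*((5 + (1 - 1*5))*3))*17)) = -1635/(102 - 59*36) + 10472/(((32*((5 + (1 - 5))*3))*17)) = -1635/(102 - 2124) + 10472/(((32*((5 - 4)*3))*17)) = -1635/(-2022) + 10472/(((32*(1*3))*17)) = -1635*(-1/2022) + 10472/(((32*3)*17)) = 545/674 + 10472/((96*17)) = 545/674 + 10472/1632 = 545/674 + 10472*(1/1632) = 545/674 + 77/12 = 29219/4044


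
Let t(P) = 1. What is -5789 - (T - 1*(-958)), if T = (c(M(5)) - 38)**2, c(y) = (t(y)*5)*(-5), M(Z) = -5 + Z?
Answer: -10716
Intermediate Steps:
c(y) = -25 (c(y) = (1*5)*(-5) = 5*(-5) = -25)
T = 3969 (T = (-25 - 38)**2 = (-63)**2 = 3969)
-5789 - (T - 1*(-958)) = -5789 - (3969 - 1*(-958)) = -5789 - (3969 + 958) = -5789 - 1*4927 = -5789 - 4927 = -10716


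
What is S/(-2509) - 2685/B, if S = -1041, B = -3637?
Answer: 10522782/9125233 ≈ 1.1532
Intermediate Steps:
S/(-2509) - 2685/B = -1041/(-2509) - 2685/(-3637) = -1041*(-1/2509) - 2685*(-1/3637) = 1041/2509 + 2685/3637 = 10522782/9125233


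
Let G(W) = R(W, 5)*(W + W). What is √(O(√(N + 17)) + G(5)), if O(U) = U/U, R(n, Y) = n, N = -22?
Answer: √51 ≈ 7.1414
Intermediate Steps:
G(W) = 2*W² (G(W) = W*(W + W) = W*(2*W) = 2*W²)
O(U) = 1
√(O(√(N + 17)) + G(5)) = √(1 + 2*5²) = √(1 + 2*25) = √(1 + 50) = √51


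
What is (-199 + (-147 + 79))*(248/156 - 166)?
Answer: 570668/13 ≈ 43898.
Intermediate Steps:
(-199 + (-147 + 79))*(248/156 - 166) = (-199 - 68)*(248*(1/156) - 166) = -267*(62/39 - 166) = -267*(-6412/39) = 570668/13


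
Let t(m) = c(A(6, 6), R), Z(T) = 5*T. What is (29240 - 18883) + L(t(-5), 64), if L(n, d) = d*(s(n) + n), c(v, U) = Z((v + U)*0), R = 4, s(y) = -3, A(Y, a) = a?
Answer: 10165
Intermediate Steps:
c(v, U) = 0 (c(v, U) = 5*((v + U)*0) = 5*((U + v)*0) = 5*0 = 0)
t(m) = 0
L(n, d) = d*(-3 + n)
(29240 - 18883) + L(t(-5), 64) = (29240 - 18883) + 64*(-3 + 0) = 10357 + 64*(-3) = 10357 - 192 = 10165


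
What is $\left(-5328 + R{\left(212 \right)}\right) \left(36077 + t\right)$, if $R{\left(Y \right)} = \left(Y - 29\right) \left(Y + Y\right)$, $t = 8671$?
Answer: $3233669472$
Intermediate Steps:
$R{\left(Y \right)} = 2 Y \left(-29 + Y\right)$ ($R{\left(Y \right)} = \left(-29 + Y\right) 2 Y = 2 Y \left(-29 + Y\right)$)
$\left(-5328 + R{\left(212 \right)}\right) \left(36077 + t\right) = \left(-5328 + 2 \cdot 212 \left(-29 + 212\right)\right) \left(36077 + 8671\right) = \left(-5328 + 2 \cdot 212 \cdot 183\right) 44748 = \left(-5328 + 77592\right) 44748 = 72264 \cdot 44748 = 3233669472$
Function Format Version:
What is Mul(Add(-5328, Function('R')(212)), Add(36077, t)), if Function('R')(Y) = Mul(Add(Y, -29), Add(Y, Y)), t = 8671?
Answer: 3233669472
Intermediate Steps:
Function('R')(Y) = Mul(2, Y, Add(-29, Y)) (Function('R')(Y) = Mul(Add(-29, Y), Mul(2, Y)) = Mul(2, Y, Add(-29, Y)))
Mul(Add(-5328, Function('R')(212)), Add(36077, t)) = Mul(Add(-5328, Mul(2, 212, Add(-29, 212))), Add(36077, 8671)) = Mul(Add(-5328, Mul(2, 212, 183)), 44748) = Mul(Add(-5328, 77592), 44748) = Mul(72264, 44748) = 3233669472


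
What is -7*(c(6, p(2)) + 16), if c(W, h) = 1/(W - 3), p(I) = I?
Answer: -343/3 ≈ -114.33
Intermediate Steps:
c(W, h) = 1/(-3 + W)
-7*(c(6, p(2)) + 16) = -7*(1/(-3 + 6) + 16) = -7*(1/3 + 16) = -7*(⅓ + 16) = -7*49/3 = -343/3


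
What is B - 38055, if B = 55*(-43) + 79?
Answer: -40341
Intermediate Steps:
B = -2286 (B = -2365 + 79 = -2286)
B - 38055 = -2286 - 38055 = -40341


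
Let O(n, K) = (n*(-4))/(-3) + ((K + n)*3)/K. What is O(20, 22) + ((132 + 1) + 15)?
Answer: 5953/33 ≈ 180.39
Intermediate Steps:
O(n, K) = 4*n/3 + (3*K + 3*n)/K (O(n, K) = -4*n*(-1/3) + (3*K + 3*n)/K = 4*n/3 + (3*K + 3*n)/K)
O(20, 22) + ((132 + 1) + 15) = (3 + (4/3)*20 + 3*20/22) + ((132 + 1) + 15) = (3 + 80/3 + 3*20*(1/22)) + (133 + 15) = (3 + 80/3 + 30/11) + 148 = 1069/33 + 148 = 5953/33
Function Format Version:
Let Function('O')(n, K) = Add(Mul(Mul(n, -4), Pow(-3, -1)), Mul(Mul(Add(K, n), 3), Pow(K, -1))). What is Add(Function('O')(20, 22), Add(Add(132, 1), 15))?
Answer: Rational(5953, 33) ≈ 180.39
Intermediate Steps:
Function('O')(n, K) = Add(Mul(Rational(4, 3), n), Mul(Pow(K, -1), Add(Mul(3, K), Mul(3, n)))) (Function('O')(n, K) = Add(Mul(Mul(-4, n), Rational(-1, 3)), Mul(Add(Mul(3, K), Mul(3, n)), Pow(K, -1))) = Add(Mul(Rational(4, 3), n), Mul(Pow(K, -1), Add(Mul(3, K), Mul(3, n)))))
Add(Function('O')(20, 22), Add(Add(132, 1), 15)) = Add(Add(3, Mul(Rational(4, 3), 20), Mul(3, 20, Pow(22, -1))), Add(Add(132, 1), 15)) = Add(Add(3, Rational(80, 3), Mul(3, 20, Rational(1, 22))), Add(133, 15)) = Add(Add(3, Rational(80, 3), Rational(30, 11)), 148) = Add(Rational(1069, 33), 148) = Rational(5953, 33)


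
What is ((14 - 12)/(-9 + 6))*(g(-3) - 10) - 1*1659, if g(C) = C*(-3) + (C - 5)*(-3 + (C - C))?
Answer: -5023/3 ≈ -1674.3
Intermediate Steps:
g(C) = 15 - 6*C (g(C) = -3*C + (-5 + C)*(-3 + 0) = -3*C + (-5 + C)*(-3) = -3*C + (15 - 3*C) = 15 - 6*C)
((14 - 12)/(-9 + 6))*(g(-3) - 10) - 1*1659 = ((14 - 12)/(-9 + 6))*((15 - 6*(-3)) - 10) - 1*1659 = (2/(-3))*((15 + 18) - 10) - 1659 = (2*(-⅓))*(33 - 10) - 1659 = -⅔*23 - 1659 = -46/3 - 1659 = -5023/3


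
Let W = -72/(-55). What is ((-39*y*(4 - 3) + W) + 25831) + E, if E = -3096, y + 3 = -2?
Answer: 1261222/55 ≈ 22931.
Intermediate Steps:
y = -5 (y = -3 - 2 = -5)
W = 72/55 (W = -72*(-1/55) = 72/55 ≈ 1.3091)
((-39*y*(4 - 3) + W) + 25831) + E = ((-(-195)*(4 - 3) + 72/55) + 25831) - 3096 = ((-(-195) + 72/55) + 25831) - 3096 = ((-39*(-5) + 72/55) + 25831) - 3096 = ((195 + 72/55) + 25831) - 3096 = (10797/55 + 25831) - 3096 = 1431502/55 - 3096 = 1261222/55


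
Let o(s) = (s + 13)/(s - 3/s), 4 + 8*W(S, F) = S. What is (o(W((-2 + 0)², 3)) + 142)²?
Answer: 20164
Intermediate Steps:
W(S, F) = -½ + S/8
o(s) = (13 + s)/(s - 3/s)
(o(W((-2 + 0)², 3)) + 142)² = ((-½ + (-2 + 0)²/8)*(13 + (-½ + (-2 + 0)²/8))/(-3 + (-½ + (-2 + 0)²/8)²) + 142)² = ((-½ + (⅛)*(-2)²)*(13 + (-½ + (⅛)*(-2)²))/(-3 + (-½ + (⅛)*(-2)²)²) + 142)² = ((-½ + (⅛)*4)*(13 + (-½ + (⅛)*4))/(-3 + (-½ + (⅛)*4)²) + 142)² = ((-½ + ½)*(13 + (-½ + ½))/(-3 + (-½ + ½)²) + 142)² = (0*(13 + 0)/(-3 + 0²) + 142)² = (0*13/(-3 + 0) + 142)² = (0*13/(-3) + 142)² = (0*(-⅓)*13 + 142)² = (0 + 142)² = 142² = 20164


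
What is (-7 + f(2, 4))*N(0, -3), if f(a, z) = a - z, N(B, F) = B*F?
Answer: 0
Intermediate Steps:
(-7 + f(2, 4))*N(0, -3) = (-7 + (2 - 1*4))*(0*(-3)) = (-7 + (2 - 4))*0 = (-7 - 2)*0 = -9*0 = 0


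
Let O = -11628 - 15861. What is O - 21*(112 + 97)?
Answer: -31878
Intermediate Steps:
O = -27489
O - 21*(112 + 97) = -27489 - 21*(112 + 97) = -27489 - 21*209 = -27489 - 1*4389 = -27489 - 4389 = -31878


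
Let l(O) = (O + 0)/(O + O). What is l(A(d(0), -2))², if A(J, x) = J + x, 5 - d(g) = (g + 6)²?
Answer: ¼ ≈ 0.25000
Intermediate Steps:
d(g) = 5 - (6 + g)² (d(g) = 5 - (g + 6)² = 5 - (6 + g)²)
l(O) = ½ (l(O) = O/((2*O)) = O*(1/(2*O)) = ½)
l(A(d(0), -2))² = (½)² = ¼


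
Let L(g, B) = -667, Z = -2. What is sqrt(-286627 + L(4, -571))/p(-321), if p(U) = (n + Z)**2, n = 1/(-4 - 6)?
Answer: 100*I*sqrt(287294)/441 ≈ 121.54*I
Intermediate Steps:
n = -1/10 (n = 1/(-10) = -1/10 ≈ -0.10000)
p(U) = 441/100 (p(U) = (-1/10 - 2)**2 = (-21/10)**2 = 441/100)
sqrt(-286627 + L(4, -571))/p(-321) = sqrt(-286627 - 667)/(441/100) = sqrt(-287294)*(100/441) = (I*sqrt(287294))*(100/441) = 100*I*sqrt(287294)/441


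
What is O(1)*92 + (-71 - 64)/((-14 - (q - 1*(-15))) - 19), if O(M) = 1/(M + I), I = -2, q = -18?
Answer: -175/2 ≈ -87.500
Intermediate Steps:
O(M) = 1/(-2 + M) (O(M) = 1/(M - 2) = 1/(-2 + M))
O(1)*92 + (-71 - 64)/((-14 - (q - 1*(-15))) - 19) = 92/(-2 + 1) + (-71 - 64)/((-14 - (-18 - 1*(-15))) - 19) = 92/(-1) - 135/((-14 - (-18 + 15)) - 19) = -1*92 - 135/((-14 - 1*(-3)) - 19) = -92 - 135/((-14 + 3) - 19) = -92 - 135/(-11 - 19) = -92 - 135/(-30) = -92 - 135*(-1/30) = -92 + 9/2 = -175/2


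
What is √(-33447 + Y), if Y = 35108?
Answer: √1661 ≈ 40.755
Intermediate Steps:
√(-33447 + Y) = √(-33447 + 35108) = √1661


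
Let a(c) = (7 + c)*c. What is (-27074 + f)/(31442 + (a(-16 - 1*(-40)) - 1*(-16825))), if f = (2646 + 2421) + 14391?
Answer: -448/2883 ≈ -0.15539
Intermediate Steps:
a(c) = c*(7 + c)
f = 19458 (f = 5067 + 14391 = 19458)
(-27074 + f)/(31442 + (a(-16 - 1*(-40)) - 1*(-16825))) = (-27074 + 19458)/(31442 + ((-16 - 1*(-40))*(7 + (-16 - 1*(-40))) - 1*(-16825))) = -7616/(31442 + ((-16 + 40)*(7 + (-16 + 40)) + 16825)) = -7616/(31442 + (24*(7 + 24) + 16825)) = -7616/(31442 + (24*31 + 16825)) = -7616/(31442 + (744 + 16825)) = -7616/(31442 + 17569) = -7616/49011 = -7616*1/49011 = -448/2883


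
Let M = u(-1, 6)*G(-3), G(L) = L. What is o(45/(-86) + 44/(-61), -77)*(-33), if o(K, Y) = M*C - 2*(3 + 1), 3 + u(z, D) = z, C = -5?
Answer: 2244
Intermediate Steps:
u(z, D) = -3 + z
M = 12 (M = (-3 - 1)*(-3) = -4*(-3) = 12)
o(K, Y) = -68 (o(K, Y) = 12*(-5) - 2*(3 + 1) = -60 - 2*4 = -60 - 8 = -68)
o(45/(-86) + 44/(-61), -77)*(-33) = -68*(-33) = 2244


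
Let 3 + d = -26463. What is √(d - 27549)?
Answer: I*√54015 ≈ 232.41*I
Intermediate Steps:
d = -26466 (d = -3 - 26463 = -26466)
√(d - 27549) = √(-26466 - 27549) = √(-54015) = I*√54015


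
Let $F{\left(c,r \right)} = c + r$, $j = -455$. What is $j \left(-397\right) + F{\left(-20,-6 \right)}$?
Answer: $180609$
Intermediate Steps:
$j \left(-397\right) + F{\left(-20,-6 \right)} = \left(-455\right) \left(-397\right) - 26 = 180635 - 26 = 180609$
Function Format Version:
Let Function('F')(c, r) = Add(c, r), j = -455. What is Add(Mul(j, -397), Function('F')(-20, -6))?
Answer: 180609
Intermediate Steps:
Add(Mul(j, -397), Function('F')(-20, -6)) = Add(Mul(-455, -397), Add(-20, -6)) = Add(180635, -26) = 180609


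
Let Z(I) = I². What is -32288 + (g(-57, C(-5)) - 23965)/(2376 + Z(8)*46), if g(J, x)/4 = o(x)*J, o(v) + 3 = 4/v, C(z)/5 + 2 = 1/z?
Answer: -1889748939/58520 ≈ -32292.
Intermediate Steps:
C(z) = -10 + 5/z
o(v) = -3 + 4/v
g(J, x) = 4*J*(-3 + 4/x) (g(J, x) = 4*((-3 + 4/x)*J) = 4*(J*(-3 + 4/x)) = 4*J*(-3 + 4/x))
-32288 + (g(-57, C(-5)) - 23965)/(2376 + Z(8)*46) = -32288 + ((-12*(-57) + 16*(-57)/(-10 + 5/(-5))) - 23965)/(2376 + 8²*46) = -32288 + ((684 + 16*(-57)/(-10 + 5*(-⅕))) - 23965)/(2376 + 64*46) = -32288 + ((684 + 16*(-57)/(-10 - 1)) - 23965)/(2376 + 2944) = -32288 + ((684 + 16*(-57)/(-11)) - 23965)/5320 = -32288 + ((684 + 16*(-57)*(-1/11)) - 23965)*(1/5320) = -32288 + ((684 + 912/11) - 23965)*(1/5320) = -32288 + (8436/11 - 23965)*(1/5320) = -32288 - 255179/11*1/5320 = -32288 - 255179/58520 = -1889748939/58520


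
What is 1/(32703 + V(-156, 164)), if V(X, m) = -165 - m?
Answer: 1/32374 ≈ 3.0889e-5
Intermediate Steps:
1/(32703 + V(-156, 164)) = 1/(32703 + (-165 - 1*164)) = 1/(32703 + (-165 - 164)) = 1/(32703 - 329) = 1/32374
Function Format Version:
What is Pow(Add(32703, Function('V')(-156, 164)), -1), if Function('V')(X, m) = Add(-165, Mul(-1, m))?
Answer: Rational(1, 32374) ≈ 3.0889e-5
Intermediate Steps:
Pow(Add(32703, Function('V')(-156, 164)), -1) = Pow(Add(32703, Add(-165, Mul(-1, 164))), -1) = Pow(Add(32703, Add(-165, -164)), -1) = Pow(Add(32703, -329), -1) = Pow(32374, -1) = Rational(1, 32374)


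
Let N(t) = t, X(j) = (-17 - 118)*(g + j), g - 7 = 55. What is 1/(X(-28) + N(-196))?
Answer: -1/4786 ≈ -0.00020894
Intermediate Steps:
g = 62 (g = 7 + 55 = 62)
X(j) = -8370 - 135*j (X(j) = (-17 - 118)*(62 + j) = -135*(62 + j) = -8370 - 135*j)
1/(X(-28) + N(-196)) = 1/((-8370 - 135*(-28)) - 196) = 1/((-8370 + 3780) - 196) = 1/(-4590 - 196) = 1/(-4786) = -1/4786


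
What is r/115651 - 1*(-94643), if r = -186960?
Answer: 10945370633/115651 ≈ 94641.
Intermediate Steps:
r/115651 - 1*(-94643) = -186960/115651 - 1*(-94643) = -186960*1/115651 + 94643 = -186960/115651 + 94643 = 10945370633/115651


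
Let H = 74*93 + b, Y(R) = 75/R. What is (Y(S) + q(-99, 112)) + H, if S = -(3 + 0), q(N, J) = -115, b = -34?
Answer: 6708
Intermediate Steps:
S = -3 (S = -1*3 = -3)
H = 6848 (H = 74*93 - 34 = 6882 - 34 = 6848)
(Y(S) + q(-99, 112)) + H = (75/(-3) - 115) + 6848 = (75*(-1/3) - 115) + 6848 = (-25 - 115) + 6848 = -140 + 6848 = 6708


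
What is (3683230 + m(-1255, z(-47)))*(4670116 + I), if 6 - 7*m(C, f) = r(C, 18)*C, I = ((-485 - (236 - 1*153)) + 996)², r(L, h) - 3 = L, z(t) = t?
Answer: 117504974074800/7 ≈ 1.6786e+13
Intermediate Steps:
r(L, h) = 3 + L
I = 183184 (I = ((-485 - (236 - 153)) + 996)² = ((-485 - 1*83) + 996)² = ((-485 - 83) + 996)² = (-568 + 996)² = 428² = 183184)
m(C, f) = 6/7 - C*(3 + C)/7 (m(C, f) = 6/7 - (3 + C)*C/7 = 6/7 - C*(3 + C)/7)
(3683230 + m(-1255, z(-47)))*(4670116 + I) = (3683230 + (6/7 - ⅐*(-1255)*(3 - 1255)))*(4670116 + 183184) = (3683230 + (6/7 - ⅐*(-1255)*(-1252)))*4853300 = (3683230 + (6/7 - 1571260/7))*4853300 = (3683230 - 1571254/7)*4853300 = (24211356/7)*4853300 = 117504974074800/7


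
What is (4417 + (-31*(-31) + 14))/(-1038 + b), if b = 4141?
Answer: 5392/3103 ≈ 1.7377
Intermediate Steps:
(4417 + (-31*(-31) + 14))/(-1038 + b) = (4417 + (-31*(-31) + 14))/(-1038 + 4141) = (4417 + (961 + 14))/3103 = (4417 + 975)*(1/3103) = 5392*(1/3103) = 5392/3103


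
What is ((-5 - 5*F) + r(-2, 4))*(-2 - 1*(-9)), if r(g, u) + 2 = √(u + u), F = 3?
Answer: -154 + 14*√2 ≈ -134.20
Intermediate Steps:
r(g, u) = -2 + √2*√u (r(g, u) = -2 + √(u + u) = -2 + √(2*u) = -2 + √2*√u)
((-5 - 5*F) + r(-2, 4))*(-2 - 1*(-9)) = ((-5 - 5*3) + (-2 + √2*√4))*(-2 - 1*(-9)) = ((-5 - 15) + (-2 + √2*2))*(-2 + 9) = (-20 + (-2 + 2*√2))*7 = (-22 + 2*√2)*7 = -154 + 14*√2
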